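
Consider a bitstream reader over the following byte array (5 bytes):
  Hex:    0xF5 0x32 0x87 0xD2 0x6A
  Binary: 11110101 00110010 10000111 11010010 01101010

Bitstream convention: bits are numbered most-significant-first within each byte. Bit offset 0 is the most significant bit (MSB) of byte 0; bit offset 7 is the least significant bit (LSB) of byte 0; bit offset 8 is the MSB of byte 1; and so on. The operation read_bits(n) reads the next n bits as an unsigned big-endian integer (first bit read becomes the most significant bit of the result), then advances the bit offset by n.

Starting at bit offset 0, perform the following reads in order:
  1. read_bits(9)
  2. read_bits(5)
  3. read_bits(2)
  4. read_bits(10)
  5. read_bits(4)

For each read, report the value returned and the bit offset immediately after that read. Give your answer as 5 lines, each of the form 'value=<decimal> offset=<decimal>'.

Read 1: bits[0:9] width=9 -> value=490 (bin 111101010); offset now 9 = byte 1 bit 1; 31 bits remain
Read 2: bits[9:14] width=5 -> value=12 (bin 01100); offset now 14 = byte 1 bit 6; 26 bits remain
Read 3: bits[14:16] width=2 -> value=2 (bin 10); offset now 16 = byte 2 bit 0; 24 bits remain
Read 4: bits[16:26] width=10 -> value=543 (bin 1000011111); offset now 26 = byte 3 bit 2; 14 bits remain
Read 5: bits[26:30] width=4 -> value=4 (bin 0100); offset now 30 = byte 3 bit 6; 10 bits remain

Answer: value=490 offset=9
value=12 offset=14
value=2 offset=16
value=543 offset=26
value=4 offset=30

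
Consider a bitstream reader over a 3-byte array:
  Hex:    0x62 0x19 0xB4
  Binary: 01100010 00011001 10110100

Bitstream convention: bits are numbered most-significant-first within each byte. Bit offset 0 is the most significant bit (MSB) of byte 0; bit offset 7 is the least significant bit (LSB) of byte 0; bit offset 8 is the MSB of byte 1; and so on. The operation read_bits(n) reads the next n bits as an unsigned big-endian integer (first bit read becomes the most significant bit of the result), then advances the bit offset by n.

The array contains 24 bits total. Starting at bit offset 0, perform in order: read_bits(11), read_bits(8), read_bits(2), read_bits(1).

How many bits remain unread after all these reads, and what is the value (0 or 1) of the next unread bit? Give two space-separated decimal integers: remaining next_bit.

Answer: 2 0

Derivation:
Read 1: bits[0:11] width=11 -> value=784 (bin 01100010000); offset now 11 = byte 1 bit 3; 13 bits remain
Read 2: bits[11:19] width=8 -> value=205 (bin 11001101); offset now 19 = byte 2 bit 3; 5 bits remain
Read 3: bits[19:21] width=2 -> value=2 (bin 10); offset now 21 = byte 2 bit 5; 3 bits remain
Read 4: bits[21:22] width=1 -> value=1 (bin 1); offset now 22 = byte 2 bit 6; 2 bits remain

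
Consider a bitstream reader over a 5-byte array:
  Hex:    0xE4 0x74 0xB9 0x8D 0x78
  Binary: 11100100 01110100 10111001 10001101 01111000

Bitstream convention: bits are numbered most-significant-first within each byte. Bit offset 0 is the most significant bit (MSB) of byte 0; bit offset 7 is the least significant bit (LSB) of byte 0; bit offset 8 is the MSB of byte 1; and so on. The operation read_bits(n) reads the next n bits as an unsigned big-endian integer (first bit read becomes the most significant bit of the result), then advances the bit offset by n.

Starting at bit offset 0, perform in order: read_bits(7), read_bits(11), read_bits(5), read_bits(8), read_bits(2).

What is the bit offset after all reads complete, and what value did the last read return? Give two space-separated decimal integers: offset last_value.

Read 1: bits[0:7] width=7 -> value=114 (bin 1110010); offset now 7 = byte 0 bit 7; 33 bits remain
Read 2: bits[7:18] width=11 -> value=466 (bin 00111010010); offset now 18 = byte 2 bit 2; 22 bits remain
Read 3: bits[18:23] width=5 -> value=28 (bin 11100); offset now 23 = byte 2 bit 7; 17 bits remain
Read 4: bits[23:31] width=8 -> value=198 (bin 11000110); offset now 31 = byte 3 bit 7; 9 bits remain
Read 5: bits[31:33] width=2 -> value=2 (bin 10); offset now 33 = byte 4 bit 1; 7 bits remain

Answer: 33 2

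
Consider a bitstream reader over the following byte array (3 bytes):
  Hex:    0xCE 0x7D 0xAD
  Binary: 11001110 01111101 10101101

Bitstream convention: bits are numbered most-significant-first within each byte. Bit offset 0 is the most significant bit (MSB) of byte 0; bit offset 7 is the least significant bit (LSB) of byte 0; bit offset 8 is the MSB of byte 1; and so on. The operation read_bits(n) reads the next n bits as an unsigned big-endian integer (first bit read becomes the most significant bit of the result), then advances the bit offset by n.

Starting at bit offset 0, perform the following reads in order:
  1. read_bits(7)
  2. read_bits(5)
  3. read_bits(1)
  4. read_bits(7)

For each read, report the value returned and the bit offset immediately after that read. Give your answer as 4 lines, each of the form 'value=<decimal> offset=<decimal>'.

Answer: value=103 offset=7
value=7 offset=12
value=1 offset=13
value=90 offset=20

Derivation:
Read 1: bits[0:7] width=7 -> value=103 (bin 1100111); offset now 7 = byte 0 bit 7; 17 bits remain
Read 2: bits[7:12] width=5 -> value=7 (bin 00111); offset now 12 = byte 1 bit 4; 12 bits remain
Read 3: bits[12:13] width=1 -> value=1 (bin 1); offset now 13 = byte 1 bit 5; 11 bits remain
Read 4: bits[13:20] width=7 -> value=90 (bin 1011010); offset now 20 = byte 2 bit 4; 4 bits remain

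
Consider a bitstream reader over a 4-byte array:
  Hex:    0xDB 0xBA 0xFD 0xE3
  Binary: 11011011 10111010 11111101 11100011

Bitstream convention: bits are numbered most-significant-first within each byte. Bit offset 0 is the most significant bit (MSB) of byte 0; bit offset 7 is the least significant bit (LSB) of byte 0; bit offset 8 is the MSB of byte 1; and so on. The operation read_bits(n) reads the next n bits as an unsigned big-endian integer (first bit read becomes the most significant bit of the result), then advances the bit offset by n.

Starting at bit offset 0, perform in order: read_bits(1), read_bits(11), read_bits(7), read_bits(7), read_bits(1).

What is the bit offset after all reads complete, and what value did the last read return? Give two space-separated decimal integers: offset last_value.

Read 1: bits[0:1] width=1 -> value=1 (bin 1); offset now 1 = byte 0 bit 1; 31 bits remain
Read 2: bits[1:12] width=11 -> value=1467 (bin 10110111011); offset now 12 = byte 1 bit 4; 20 bits remain
Read 3: bits[12:19] width=7 -> value=87 (bin 1010111); offset now 19 = byte 2 bit 3; 13 bits remain
Read 4: bits[19:26] width=7 -> value=119 (bin 1110111); offset now 26 = byte 3 bit 2; 6 bits remain
Read 5: bits[26:27] width=1 -> value=1 (bin 1); offset now 27 = byte 3 bit 3; 5 bits remain

Answer: 27 1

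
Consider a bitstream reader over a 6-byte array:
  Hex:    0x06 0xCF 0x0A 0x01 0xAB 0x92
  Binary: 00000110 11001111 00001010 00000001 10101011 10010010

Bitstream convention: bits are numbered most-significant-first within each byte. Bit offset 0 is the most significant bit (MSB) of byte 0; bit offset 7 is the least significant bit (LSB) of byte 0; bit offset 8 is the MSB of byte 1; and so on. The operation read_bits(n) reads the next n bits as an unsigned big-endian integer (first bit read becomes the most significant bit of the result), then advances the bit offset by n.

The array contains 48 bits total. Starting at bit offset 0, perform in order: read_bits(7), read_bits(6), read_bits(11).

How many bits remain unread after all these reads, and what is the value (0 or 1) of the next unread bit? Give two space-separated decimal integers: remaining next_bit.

Answer: 24 0

Derivation:
Read 1: bits[0:7] width=7 -> value=3 (bin 0000011); offset now 7 = byte 0 bit 7; 41 bits remain
Read 2: bits[7:13] width=6 -> value=25 (bin 011001); offset now 13 = byte 1 bit 5; 35 bits remain
Read 3: bits[13:24] width=11 -> value=1802 (bin 11100001010); offset now 24 = byte 3 bit 0; 24 bits remain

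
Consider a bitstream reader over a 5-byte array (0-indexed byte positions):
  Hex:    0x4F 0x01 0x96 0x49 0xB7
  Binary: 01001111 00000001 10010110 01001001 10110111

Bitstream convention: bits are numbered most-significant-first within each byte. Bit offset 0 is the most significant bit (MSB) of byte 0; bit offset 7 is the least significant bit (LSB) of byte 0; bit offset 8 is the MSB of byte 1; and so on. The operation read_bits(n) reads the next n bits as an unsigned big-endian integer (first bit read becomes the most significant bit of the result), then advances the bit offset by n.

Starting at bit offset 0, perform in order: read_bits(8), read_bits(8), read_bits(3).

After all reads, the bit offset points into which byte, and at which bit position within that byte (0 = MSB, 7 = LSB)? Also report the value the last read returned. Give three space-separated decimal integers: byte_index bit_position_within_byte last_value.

Read 1: bits[0:8] width=8 -> value=79 (bin 01001111); offset now 8 = byte 1 bit 0; 32 bits remain
Read 2: bits[8:16] width=8 -> value=1 (bin 00000001); offset now 16 = byte 2 bit 0; 24 bits remain
Read 3: bits[16:19] width=3 -> value=4 (bin 100); offset now 19 = byte 2 bit 3; 21 bits remain

Answer: 2 3 4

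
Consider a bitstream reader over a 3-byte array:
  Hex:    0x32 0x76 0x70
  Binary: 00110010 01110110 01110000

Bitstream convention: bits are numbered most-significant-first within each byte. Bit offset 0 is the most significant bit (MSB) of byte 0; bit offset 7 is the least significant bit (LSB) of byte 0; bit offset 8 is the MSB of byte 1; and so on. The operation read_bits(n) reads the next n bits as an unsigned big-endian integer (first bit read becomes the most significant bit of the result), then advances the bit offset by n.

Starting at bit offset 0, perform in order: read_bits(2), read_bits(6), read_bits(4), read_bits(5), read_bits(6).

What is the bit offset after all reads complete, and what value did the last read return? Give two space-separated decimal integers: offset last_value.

Read 1: bits[0:2] width=2 -> value=0 (bin 00); offset now 2 = byte 0 bit 2; 22 bits remain
Read 2: bits[2:8] width=6 -> value=50 (bin 110010); offset now 8 = byte 1 bit 0; 16 bits remain
Read 3: bits[8:12] width=4 -> value=7 (bin 0111); offset now 12 = byte 1 bit 4; 12 bits remain
Read 4: bits[12:17] width=5 -> value=12 (bin 01100); offset now 17 = byte 2 bit 1; 7 bits remain
Read 5: bits[17:23] width=6 -> value=56 (bin 111000); offset now 23 = byte 2 bit 7; 1 bits remain

Answer: 23 56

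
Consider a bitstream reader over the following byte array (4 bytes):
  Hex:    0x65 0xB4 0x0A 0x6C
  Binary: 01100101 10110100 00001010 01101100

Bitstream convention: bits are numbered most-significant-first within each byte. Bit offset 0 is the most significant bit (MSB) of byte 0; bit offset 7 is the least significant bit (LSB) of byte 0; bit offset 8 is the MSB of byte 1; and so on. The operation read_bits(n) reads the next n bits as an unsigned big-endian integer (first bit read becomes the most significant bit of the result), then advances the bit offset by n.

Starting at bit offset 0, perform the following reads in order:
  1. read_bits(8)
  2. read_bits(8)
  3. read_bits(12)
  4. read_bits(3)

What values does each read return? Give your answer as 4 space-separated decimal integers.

Answer: 101 180 166 6

Derivation:
Read 1: bits[0:8] width=8 -> value=101 (bin 01100101); offset now 8 = byte 1 bit 0; 24 bits remain
Read 2: bits[8:16] width=8 -> value=180 (bin 10110100); offset now 16 = byte 2 bit 0; 16 bits remain
Read 3: bits[16:28] width=12 -> value=166 (bin 000010100110); offset now 28 = byte 3 bit 4; 4 bits remain
Read 4: bits[28:31] width=3 -> value=6 (bin 110); offset now 31 = byte 3 bit 7; 1 bits remain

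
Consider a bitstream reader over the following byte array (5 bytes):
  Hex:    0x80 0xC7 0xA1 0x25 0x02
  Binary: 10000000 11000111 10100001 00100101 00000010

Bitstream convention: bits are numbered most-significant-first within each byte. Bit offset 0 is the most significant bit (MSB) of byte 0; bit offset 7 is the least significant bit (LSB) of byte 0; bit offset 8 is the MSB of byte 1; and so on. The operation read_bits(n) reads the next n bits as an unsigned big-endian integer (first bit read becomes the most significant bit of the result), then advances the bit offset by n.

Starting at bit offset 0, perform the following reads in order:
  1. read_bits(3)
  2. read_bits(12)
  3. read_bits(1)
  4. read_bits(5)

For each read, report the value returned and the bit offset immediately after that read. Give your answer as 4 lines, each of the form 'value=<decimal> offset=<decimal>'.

Read 1: bits[0:3] width=3 -> value=4 (bin 100); offset now 3 = byte 0 bit 3; 37 bits remain
Read 2: bits[3:15] width=12 -> value=99 (bin 000001100011); offset now 15 = byte 1 bit 7; 25 bits remain
Read 3: bits[15:16] width=1 -> value=1 (bin 1); offset now 16 = byte 2 bit 0; 24 bits remain
Read 4: bits[16:21] width=5 -> value=20 (bin 10100); offset now 21 = byte 2 bit 5; 19 bits remain

Answer: value=4 offset=3
value=99 offset=15
value=1 offset=16
value=20 offset=21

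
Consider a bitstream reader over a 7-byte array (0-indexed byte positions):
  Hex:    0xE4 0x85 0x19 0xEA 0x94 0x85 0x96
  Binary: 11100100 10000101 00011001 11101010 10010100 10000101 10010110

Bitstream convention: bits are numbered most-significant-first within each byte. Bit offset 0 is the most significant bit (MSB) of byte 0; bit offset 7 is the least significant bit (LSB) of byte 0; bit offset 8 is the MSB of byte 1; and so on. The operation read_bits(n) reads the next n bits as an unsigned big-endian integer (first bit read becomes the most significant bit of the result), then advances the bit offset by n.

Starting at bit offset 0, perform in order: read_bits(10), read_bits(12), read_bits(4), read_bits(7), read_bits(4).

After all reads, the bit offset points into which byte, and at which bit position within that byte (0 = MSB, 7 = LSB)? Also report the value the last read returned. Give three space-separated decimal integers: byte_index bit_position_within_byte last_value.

Read 1: bits[0:10] width=10 -> value=914 (bin 1110010010); offset now 10 = byte 1 bit 2; 46 bits remain
Read 2: bits[10:22] width=12 -> value=326 (bin 000101000110); offset now 22 = byte 2 bit 6; 34 bits remain
Read 3: bits[22:26] width=4 -> value=7 (bin 0111); offset now 26 = byte 3 bit 2; 30 bits remain
Read 4: bits[26:33] width=7 -> value=85 (bin 1010101); offset now 33 = byte 4 bit 1; 23 bits remain
Read 5: bits[33:37] width=4 -> value=2 (bin 0010); offset now 37 = byte 4 bit 5; 19 bits remain

Answer: 4 5 2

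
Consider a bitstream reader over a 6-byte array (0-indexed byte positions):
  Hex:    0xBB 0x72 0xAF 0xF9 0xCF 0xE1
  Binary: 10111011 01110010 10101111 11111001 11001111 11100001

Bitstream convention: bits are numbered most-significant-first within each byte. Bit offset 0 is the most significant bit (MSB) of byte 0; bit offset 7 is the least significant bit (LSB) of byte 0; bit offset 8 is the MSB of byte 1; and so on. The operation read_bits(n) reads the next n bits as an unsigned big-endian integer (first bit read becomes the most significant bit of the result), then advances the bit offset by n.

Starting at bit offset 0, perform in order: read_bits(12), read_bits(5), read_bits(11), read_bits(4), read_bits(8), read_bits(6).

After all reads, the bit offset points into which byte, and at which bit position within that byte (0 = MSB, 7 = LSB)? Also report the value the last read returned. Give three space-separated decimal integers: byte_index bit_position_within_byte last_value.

Answer: 5 6 56

Derivation:
Read 1: bits[0:12] width=12 -> value=2999 (bin 101110110111); offset now 12 = byte 1 bit 4; 36 bits remain
Read 2: bits[12:17] width=5 -> value=5 (bin 00101); offset now 17 = byte 2 bit 1; 31 bits remain
Read 3: bits[17:28] width=11 -> value=767 (bin 01011111111); offset now 28 = byte 3 bit 4; 20 bits remain
Read 4: bits[28:32] width=4 -> value=9 (bin 1001); offset now 32 = byte 4 bit 0; 16 bits remain
Read 5: bits[32:40] width=8 -> value=207 (bin 11001111); offset now 40 = byte 5 bit 0; 8 bits remain
Read 6: bits[40:46] width=6 -> value=56 (bin 111000); offset now 46 = byte 5 bit 6; 2 bits remain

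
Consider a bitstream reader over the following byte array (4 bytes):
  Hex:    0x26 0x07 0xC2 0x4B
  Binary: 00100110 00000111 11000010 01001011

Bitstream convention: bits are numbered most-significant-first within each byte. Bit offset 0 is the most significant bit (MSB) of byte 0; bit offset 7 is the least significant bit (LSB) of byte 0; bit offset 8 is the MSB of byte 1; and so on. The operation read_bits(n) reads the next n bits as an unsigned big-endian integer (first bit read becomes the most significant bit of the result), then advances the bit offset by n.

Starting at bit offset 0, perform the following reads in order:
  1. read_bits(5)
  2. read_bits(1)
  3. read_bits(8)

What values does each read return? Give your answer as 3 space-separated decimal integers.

Answer: 4 1 129

Derivation:
Read 1: bits[0:5] width=5 -> value=4 (bin 00100); offset now 5 = byte 0 bit 5; 27 bits remain
Read 2: bits[5:6] width=1 -> value=1 (bin 1); offset now 6 = byte 0 bit 6; 26 bits remain
Read 3: bits[6:14] width=8 -> value=129 (bin 10000001); offset now 14 = byte 1 bit 6; 18 bits remain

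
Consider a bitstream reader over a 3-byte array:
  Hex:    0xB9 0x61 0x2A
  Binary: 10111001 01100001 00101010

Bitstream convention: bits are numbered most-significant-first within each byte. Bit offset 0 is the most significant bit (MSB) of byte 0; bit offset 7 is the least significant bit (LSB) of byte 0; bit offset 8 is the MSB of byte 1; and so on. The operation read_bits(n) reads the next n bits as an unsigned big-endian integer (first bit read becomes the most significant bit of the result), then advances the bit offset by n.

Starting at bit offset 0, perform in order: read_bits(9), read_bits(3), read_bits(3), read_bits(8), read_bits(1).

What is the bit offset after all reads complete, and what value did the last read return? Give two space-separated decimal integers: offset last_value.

Answer: 24 0

Derivation:
Read 1: bits[0:9] width=9 -> value=370 (bin 101110010); offset now 9 = byte 1 bit 1; 15 bits remain
Read 2: bits[9:12] width=3 -> value=6 (bin 110); offset now 12 = byte 1 bit 4; 12 bits remain
Read 3: bits[12:15] width=3 -> value=0 (bin 000); offset now 15 = byte 1 bit 7; 9 bits remain
Read 4: bits[15:23] width=8 -> value=149 (bin 10010101); offset now 23 = byte 2 bit 7; 1 bits remain
Read 5: bits[23:24] width=1 -> value=0 (bin 0); offset now 24 = byte 3 bit 0; 0 bits remain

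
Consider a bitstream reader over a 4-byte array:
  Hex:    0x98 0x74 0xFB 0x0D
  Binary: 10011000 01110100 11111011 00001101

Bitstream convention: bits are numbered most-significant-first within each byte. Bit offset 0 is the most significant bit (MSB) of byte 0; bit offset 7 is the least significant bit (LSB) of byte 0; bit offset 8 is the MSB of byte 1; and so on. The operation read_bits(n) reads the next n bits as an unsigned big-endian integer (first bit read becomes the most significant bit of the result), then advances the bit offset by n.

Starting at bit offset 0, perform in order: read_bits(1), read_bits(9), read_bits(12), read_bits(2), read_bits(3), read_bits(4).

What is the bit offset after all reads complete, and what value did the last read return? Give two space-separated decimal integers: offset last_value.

Read 1: bits[0:1] width=1 -> value=1 (bin 1); offset now 1 = byte 0 bit 1; 31 bits remain
Read 2: bits[1:10] width=9 -> value=97 (bin 001100001); offset now 10 = byte 1 bit 2; 22 bits remain
Read 3: bits[10:22] width=12 -> value=3390 (bin 110100111110); offset now 22 = byte 2 bit 6; 10 bits remain
Read 4: bits[22:24] width=2 -> value=3 (bin 11); offset now 24 = byte 3 bit 0; 8 bits remain
Read 5: bits[24:27] width=3 -> value=0 (bin 000); offset now 27 = byte 3 bit 3; 5 bits remain
Read 6: bits[27:31] width=4 -> value=6 (bin 0110); offset now 31 = byte 3 bit 7; 1 bits remain

Answer: 31 6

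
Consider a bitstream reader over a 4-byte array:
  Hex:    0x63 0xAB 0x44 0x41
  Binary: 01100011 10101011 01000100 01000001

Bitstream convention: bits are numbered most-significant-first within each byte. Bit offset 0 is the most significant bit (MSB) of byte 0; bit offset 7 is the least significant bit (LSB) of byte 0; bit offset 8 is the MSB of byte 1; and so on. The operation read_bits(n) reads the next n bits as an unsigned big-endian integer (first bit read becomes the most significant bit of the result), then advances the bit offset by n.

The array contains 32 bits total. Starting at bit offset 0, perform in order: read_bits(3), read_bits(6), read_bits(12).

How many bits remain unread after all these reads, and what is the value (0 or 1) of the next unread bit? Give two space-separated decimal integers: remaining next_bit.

Answer: 11 1

Derivation:
Read 1: bits[0:3] width=3 -> value=3 (bin 011); offset now 3 = byte 0 bit 3; 29 bits remain
Read 2: bits[3:9] width=6 -> value=7 (bin 000111); offset now 9 = byte 1 bit 1; 23 bits remain
Read 3: bits[9:21] width=12 -> value=1384 (bin 010101101000); offset now 21 = byte 2 bit 5; 11 bits remain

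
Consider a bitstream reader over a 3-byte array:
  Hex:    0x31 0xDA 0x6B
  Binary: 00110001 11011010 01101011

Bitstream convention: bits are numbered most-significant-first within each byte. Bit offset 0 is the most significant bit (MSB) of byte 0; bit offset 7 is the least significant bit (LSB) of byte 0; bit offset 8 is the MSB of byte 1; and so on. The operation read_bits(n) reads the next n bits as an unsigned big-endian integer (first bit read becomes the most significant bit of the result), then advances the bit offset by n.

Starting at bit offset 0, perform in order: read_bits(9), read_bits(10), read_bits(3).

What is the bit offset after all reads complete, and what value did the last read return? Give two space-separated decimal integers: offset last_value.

Answer: 22 2

Derivation:
Read 1: bits[0:9] width=9 -> value=99 (bin 001100011); offset now 9 = byte 1 bit 1; 15 bits remain
Read 2: bits[9:19] width=10 -> value=723 (bin 1011010011); offset now 19 = byte 2 bit 3; 5 bits remain
Read 3: bits[19:22] width=3 -> value=2 (bin 010); offset now 22 = byte 2 bit 6; 2 bits remain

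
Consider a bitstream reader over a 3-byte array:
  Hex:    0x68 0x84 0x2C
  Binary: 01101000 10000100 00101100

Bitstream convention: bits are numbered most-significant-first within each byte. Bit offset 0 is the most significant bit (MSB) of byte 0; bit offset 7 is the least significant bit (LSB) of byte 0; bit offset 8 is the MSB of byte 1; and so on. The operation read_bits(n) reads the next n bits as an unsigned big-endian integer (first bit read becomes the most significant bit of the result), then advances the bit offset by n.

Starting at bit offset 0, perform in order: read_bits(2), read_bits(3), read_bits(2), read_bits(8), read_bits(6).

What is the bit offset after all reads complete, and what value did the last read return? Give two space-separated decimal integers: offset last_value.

Answer: 21 5

Derivation:
Read 1: bits[0:2] width=2 -> value=1 (bin 01); offset now 2 = byte 0 bit 2; 22 bits remain
Read 2: bits[2:5] width=3 -> value=5 (bin 101); offset now 5 = byte 0 bit 5; 19 bits remain
Read 3: bits[5:7] width=2 -> value=0 (bin 00); offset now 7 = byte 0 bit 7; 17 bits remain
Read 4: bits[7:15] width=8 -> value=66 (bin 01000010); offset now 15 = byte 1 bit 7; 9 bits remain
Read 5: bits[15:21] width=6 -> value=5 (bin 000101); offset now 21 = byte 2 bit 5; 3 bits remain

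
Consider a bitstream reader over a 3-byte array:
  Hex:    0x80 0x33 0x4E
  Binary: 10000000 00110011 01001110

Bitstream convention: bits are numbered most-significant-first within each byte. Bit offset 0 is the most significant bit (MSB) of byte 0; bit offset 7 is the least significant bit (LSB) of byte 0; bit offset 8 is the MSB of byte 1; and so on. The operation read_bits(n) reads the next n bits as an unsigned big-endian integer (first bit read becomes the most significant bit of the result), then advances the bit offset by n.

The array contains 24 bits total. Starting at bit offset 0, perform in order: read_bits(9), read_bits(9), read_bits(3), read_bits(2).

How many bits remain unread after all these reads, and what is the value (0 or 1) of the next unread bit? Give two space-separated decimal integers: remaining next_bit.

Answer: 1 0

Derivation:
Read 1: bits[0:9] width=9 -> value=256 (bin 100000000); offset now 9 = byte 1 bit 1; 15 bits remain
Read 2: bits[9:18] width=9 -> value=205 (bin 011001101); offset now 18 = byte 2 bit 2; 6 bits remain
Read 3: bits[18:21] width=3 -> value=1 (bin 001); offset now 21 = byte 2 bit 5; 3 bits remain
Read 4: bits[21:23] width=2 -> value=3 (bin 11); offset now 23 = byte 2 bit 7; 1 bits remain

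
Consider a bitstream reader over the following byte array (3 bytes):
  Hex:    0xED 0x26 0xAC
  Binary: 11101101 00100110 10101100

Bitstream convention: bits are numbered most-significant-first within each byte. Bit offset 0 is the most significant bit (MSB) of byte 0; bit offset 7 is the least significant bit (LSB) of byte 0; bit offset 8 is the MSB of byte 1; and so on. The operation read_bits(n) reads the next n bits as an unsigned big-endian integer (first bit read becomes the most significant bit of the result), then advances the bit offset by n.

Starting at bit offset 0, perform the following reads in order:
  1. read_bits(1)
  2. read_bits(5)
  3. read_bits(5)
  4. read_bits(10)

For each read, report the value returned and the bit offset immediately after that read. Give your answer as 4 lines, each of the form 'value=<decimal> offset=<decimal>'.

Read 1: bits[0:1] width=1 -> value=1 (bin 1); offset now 1 = byte 0 bit 1; 23 bits remain
Read 2: bits[1:6] width=5 -> value=27 (bin 11011); offset now 6 = byte 0 bit 6; 18 bits remain
Read 3: bits[6:11] width=5 -> value=9 (bin 01001); offset now 11 = byte 1 bit 3; 13 bits remain
Read 4: bits[11:21] width=10 -> value=213 (bin 0011010101); offset now 21 = byte 2 bit 5; 3 bits remain

Answer: value=1 offset=1
value=27 offset=6
value=9 offset=11
value=213 offset=21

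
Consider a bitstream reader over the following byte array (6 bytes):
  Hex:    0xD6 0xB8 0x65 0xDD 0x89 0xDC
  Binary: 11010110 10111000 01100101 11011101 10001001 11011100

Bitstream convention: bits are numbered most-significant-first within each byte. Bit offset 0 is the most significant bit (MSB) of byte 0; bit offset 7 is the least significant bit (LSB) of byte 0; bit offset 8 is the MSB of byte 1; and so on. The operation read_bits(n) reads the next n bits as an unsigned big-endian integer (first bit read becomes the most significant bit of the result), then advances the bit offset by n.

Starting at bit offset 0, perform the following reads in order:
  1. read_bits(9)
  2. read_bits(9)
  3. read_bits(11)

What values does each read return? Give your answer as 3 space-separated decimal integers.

Answer: 429 225 1211

Derivation:
Read 1: bits[0:9] width=9 -> value=429 (bin 110101101); offset now 9 = byte 1 bit 1; 39 bits remain
Read 2: bits[9:18] width=9 -> value=225 (bin 011100001); offset now 18 = byte 2 bit 2; 30 bits remain
Read 3: bits[18:29] width=11 -> value=1211 (bin 10010111011); offset now 29 = byte 3 bit 5; 19 bits remain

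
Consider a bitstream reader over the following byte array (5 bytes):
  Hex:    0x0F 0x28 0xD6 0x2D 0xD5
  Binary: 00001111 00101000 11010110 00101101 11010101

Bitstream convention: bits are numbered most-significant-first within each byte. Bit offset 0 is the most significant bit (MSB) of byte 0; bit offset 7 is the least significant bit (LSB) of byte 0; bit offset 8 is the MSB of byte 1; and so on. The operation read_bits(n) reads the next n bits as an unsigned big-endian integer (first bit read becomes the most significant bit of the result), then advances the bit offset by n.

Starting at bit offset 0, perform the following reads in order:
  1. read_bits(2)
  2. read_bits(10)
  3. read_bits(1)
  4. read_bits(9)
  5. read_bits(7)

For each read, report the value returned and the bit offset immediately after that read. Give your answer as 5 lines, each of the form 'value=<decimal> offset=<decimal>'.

Answer: value=0 offset=2
value=242 offset=12
value=1 offset=13
value=53 offset=22
value=69 offset=29

Derivation:
Read 1: bits[0:2] width=2 -> value=0 (bin 00); offset now 2 = byte 0 bit 2; 38 bits remain
Read 2: bits[2:12] width=10 -> value=242 (bin 0011110010); offset now 12 = byte 1 bit 4; 28 bits remain
Read 3: bits[12:13] width=1 -> value=1 (bin 1); offset now 13 = byte 1 bit 5; 27 bits remain
Read 4: bits[13:22] width=9 -> value=53 (bin 000110101); offset now 22 = byte 2 bit 6; 18 bits remain
Read 5: bits[22:29] width=7 -> value=69 (bin 1000101); offset now 29 = byte 3 bit 5; 11 bits remain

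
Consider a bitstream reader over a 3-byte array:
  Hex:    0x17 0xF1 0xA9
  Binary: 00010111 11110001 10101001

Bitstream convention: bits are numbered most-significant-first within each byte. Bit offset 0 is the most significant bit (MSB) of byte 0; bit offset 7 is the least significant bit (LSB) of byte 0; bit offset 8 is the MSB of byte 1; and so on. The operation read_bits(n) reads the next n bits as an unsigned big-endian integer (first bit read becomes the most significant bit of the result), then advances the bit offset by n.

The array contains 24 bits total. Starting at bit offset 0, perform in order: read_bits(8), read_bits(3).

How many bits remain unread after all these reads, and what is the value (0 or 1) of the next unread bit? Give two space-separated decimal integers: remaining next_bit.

Answer: 13 1

Derivation:
Read 1: bits[0:8] width=8 -> value=23 (bin 00010111); offset now 8 = byte 1 bit 0; 16 bits remain
Read 2: bits[8:11] width=3 -> value=7 (bin 111); offset now 11 = byte 1 bit 3; 13 bits remain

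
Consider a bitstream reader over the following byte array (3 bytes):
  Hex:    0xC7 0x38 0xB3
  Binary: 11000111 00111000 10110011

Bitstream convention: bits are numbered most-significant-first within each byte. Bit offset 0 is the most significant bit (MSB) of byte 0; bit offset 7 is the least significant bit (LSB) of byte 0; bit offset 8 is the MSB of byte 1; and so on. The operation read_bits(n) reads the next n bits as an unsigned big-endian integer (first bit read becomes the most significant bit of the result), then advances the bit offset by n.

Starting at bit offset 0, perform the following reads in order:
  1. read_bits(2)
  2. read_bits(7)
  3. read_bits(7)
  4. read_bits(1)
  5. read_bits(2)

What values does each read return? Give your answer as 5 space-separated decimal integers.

Answer: 3 14 56 1 1

Derivation:
Read 1: bits[0:2] width=2 -> value=3 (bin 11); offset now 2 = byte 0 bit 2; 22 bits remain
Read 2: bits[2:9] width=7 -> value=14 (bin 0001110); offset now 9 = byte 1 bit 1; 15 bits remain
Read 3: bits[9:16] width=7 -> value=56 (bin 0111000); offset now 16 = byte 2 bit 0; 8 bits remain
Read 4: bits[16:17] width=1 -> value=1 (bin 1); offset now 17 = byte 2 bit 1; 7 bits remain
Read 5: bits[17:19] width=2 -> value=1 (bin 01); offset now 19 = byte 2 bit 3; 5 bits remain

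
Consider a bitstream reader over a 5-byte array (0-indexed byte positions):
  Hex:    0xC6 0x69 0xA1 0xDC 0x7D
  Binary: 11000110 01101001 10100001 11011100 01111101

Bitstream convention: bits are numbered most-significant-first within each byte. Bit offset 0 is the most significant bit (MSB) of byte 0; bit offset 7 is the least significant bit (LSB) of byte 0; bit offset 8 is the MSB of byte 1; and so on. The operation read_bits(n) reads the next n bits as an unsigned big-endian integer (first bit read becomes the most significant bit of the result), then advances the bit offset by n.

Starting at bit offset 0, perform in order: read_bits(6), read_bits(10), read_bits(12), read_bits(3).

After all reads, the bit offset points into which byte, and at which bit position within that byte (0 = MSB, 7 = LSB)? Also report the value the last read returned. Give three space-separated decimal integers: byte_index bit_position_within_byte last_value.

Read 1: bits[0:6] width=6 -> value=49 (bin 110001); offset now 6 = byte 0 bit 6; 34 bits remain
Read 2: bits[6:16] width=10 -> value=617 (bin 1001101001); offset now 16 = byte 2 bit 0; 24 bits remain
Read 3: bits[16:28] width=12 -> value=2589 (bin 101000011101); offset now 28 = byte 3 bit 4; 12 bits remain
Read 4: bits[28:31] width=3 -> value=6 (bin 110); offset now 31 = byte 3 bit 7; 9 bits remain

Answer: 3 7 6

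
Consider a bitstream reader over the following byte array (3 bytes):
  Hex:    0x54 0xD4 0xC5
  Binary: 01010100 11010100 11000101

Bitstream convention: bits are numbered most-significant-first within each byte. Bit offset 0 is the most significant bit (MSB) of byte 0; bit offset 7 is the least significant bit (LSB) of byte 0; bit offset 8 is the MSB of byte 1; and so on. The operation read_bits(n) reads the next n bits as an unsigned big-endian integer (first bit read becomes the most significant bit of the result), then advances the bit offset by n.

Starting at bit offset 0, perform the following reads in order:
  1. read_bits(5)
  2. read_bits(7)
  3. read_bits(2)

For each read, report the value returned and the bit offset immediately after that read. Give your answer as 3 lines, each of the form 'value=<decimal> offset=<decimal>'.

Answer: value=10 offset=5
value=77 offset=12
value=1 offset=14

Derivation:
Read 1: bits[0:5] width=5 -> value=10 (bin 01010); offset now 5 = byte 0 bit 5; 19 bits remain
Read 2: bits[5:12] width=7 -> value=77 (bin 1001101); offset now 12 = byte 1 bit 4; 12 bits remain
Read 3: bits[12:14] width=2 -> value=1 (bin 01); offset now 14 = byte 1 bit 6; 10 bits remain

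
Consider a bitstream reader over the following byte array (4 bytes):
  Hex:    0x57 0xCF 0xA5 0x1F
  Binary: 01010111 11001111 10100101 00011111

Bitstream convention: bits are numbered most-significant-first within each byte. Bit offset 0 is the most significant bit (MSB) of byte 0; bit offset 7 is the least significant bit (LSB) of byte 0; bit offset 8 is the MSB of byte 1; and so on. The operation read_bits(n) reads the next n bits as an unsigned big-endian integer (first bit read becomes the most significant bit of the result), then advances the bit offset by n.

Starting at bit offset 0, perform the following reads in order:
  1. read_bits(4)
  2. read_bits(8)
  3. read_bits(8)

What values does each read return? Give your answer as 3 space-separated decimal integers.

Read 1: bits[0:4] width=4 -> value=5 (bin 0101); offset now 4 = byte 0 bit 4; 28 bits remain
Read 2: bits[4:12] width=8 -> value=124 (bin 01111100); offset now 12 = byte 1 bit 4; 20 bits remain
Read 3: bits[12:20] width=8 -> value=250 (bin 11111010); offset now 20 = byte 2 bit 4; 12 bits remain

Answer: 5 124 250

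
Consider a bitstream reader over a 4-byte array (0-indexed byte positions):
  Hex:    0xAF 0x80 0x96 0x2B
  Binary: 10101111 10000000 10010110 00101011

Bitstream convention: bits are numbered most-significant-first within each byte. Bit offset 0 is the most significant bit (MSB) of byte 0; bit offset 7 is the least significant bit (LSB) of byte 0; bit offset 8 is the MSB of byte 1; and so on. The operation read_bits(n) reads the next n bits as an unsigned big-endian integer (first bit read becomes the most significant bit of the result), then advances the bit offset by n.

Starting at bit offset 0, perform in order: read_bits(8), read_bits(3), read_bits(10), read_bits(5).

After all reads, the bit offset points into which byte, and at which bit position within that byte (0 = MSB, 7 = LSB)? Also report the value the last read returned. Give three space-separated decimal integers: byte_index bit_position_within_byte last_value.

Read 1: bits[0:8] width=8 -> value=175 (bin 10101111); offset now 8 = byte 1 bit 0; 24 bits remain
Read 2: bits[8:11] width=3 -> value=4 (bin 100); offset now 11 = byte 1 bit 3; 21 bits remain
Read 3: bits[11:21] width=10 -> value=18 (bin 0000010010); offset now 21 = byte 2 bit 5; 11 bits remain
Read 4: bits[21:26] width=5 -> value=24 (bin 11000); offset now 26 = byte 3 bit 2; 6 bits remain

Answer: 3 2 24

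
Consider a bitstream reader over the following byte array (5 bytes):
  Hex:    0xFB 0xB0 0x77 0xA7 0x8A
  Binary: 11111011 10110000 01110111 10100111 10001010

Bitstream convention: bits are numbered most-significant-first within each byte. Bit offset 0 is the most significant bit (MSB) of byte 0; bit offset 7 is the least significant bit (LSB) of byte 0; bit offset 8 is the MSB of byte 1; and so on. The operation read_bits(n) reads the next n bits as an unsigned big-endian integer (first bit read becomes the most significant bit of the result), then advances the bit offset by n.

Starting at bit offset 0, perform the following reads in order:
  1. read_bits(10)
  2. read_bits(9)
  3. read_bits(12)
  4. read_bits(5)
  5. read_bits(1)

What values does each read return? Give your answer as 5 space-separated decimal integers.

Answer: 1006 387 3027 24 1

Derivation:
Read 1: bits[0:10] width=10 -> value=1006 (bin 1111101110); offset now 10 = byte 1 bit 2; 30 bits remain
Read 2: bits[10:19] width=9 -> value=387 (bin 110000011); offset now 19 = byte 2 bit 3; 21 bits remain
Read 3: bits[19:31] width=12 -> value=3027 (bin 101111010011); offset now 31 = byte 3 bit 7; 9 bits remain
Read 4: bits[31:36] width=5 -> value=24 (bin 11000); offset now 36 = byte 4 bit 4; 4 bits remain
Read 5: bits[36:37] width=1 -> value=1 (bin 1); offset now 37 = byte 4 bit 5; 3 bits remain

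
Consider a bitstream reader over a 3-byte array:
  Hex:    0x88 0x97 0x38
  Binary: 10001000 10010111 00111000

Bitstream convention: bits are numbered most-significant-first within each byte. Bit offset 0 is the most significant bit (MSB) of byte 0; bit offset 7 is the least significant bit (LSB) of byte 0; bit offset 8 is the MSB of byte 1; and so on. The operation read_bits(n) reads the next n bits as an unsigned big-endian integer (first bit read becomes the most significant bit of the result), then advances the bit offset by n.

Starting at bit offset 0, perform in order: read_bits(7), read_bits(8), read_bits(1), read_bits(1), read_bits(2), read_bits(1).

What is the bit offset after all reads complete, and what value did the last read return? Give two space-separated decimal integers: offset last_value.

Read 1: bits[0:7] width=7 -> value=68 (bin 1000100); offset now 7 = byte 0 bit 7; 17 bits remain
Read 2: bits[7:15] width=8 -> value=75 (bin 01001011); offset now 15 = byte 1 bit 7; 9 bits remain
Read 3: bits[15:16] width=1 -> value=1 (bin 1); offset now 16 = byte 2 bit 0; 8 bits remain
Read 4: bits[16:17] width=1 -> value=0 (bin 0); offset now 17 = byte 2 bit 1; 7 bits remain
Read 5: bits[17:19] width=2 -> value=1 (bin 01); offset now 19 = byte 2 bit 3; 5 bits remain
Read 6: bits[19:20] width=1 -> value=1 (bin 1); offset now 20 = byte 2 bit 4; 4 bits remain

Answer: 20 1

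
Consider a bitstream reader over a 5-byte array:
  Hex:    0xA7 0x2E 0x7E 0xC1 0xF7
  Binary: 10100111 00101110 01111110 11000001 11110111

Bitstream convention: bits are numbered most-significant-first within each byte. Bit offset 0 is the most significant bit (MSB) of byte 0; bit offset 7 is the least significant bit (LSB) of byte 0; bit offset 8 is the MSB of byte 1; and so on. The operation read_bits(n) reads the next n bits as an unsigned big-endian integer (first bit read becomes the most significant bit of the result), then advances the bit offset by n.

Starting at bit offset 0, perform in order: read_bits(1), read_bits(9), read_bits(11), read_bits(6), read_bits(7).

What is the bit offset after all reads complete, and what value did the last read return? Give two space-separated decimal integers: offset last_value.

Read 1: bits[0:1] width=1 -> value=1 (bin 1); offset now 1 = byte 0 bit 1; 39 bits remain
Read 2: bits[1:10] width=9 -> value=156 (bin 010011100); offset now 10 = byte 1 bit 2; 30 bits remain
Read 3: bits[10:21] width=11 -> value=1487 (bin 10111001111); offset now 21 = byte 2 bit 5; 19 bits remain
Read 4: bits[21:27] width=6 -> value=54 (bin 110110); offset now 27 = byte 3 bit 3; 13 bits remain
Read 5: bits[27:34] width=7 -> value=7 (bin 0000111); offset now 34 = byte 4 bit 2; 6 bits remain

Answer: 34 7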